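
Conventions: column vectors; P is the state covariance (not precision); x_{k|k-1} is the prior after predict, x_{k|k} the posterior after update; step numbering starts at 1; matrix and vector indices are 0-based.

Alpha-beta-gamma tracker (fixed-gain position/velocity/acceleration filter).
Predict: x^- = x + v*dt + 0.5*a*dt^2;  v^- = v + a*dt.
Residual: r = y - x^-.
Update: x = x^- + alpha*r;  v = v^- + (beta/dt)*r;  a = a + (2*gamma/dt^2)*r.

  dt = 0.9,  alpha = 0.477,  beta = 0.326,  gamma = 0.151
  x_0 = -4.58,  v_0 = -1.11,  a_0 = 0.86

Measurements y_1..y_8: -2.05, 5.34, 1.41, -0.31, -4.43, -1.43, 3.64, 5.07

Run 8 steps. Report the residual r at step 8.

resid = 19.2317

step 1: x_pred=-5.2307  r=3.1807  x^+=-3.7135  v^+=0.8161  a^+=2.0459
step 2: x_pred=-2.1504  r=7.4904  x^+=1.4225  v^+=5.3706  a^+=4.8386
step 3: x_pred=8.2157  r=-6.8057  x^+=4.9694  v^+=7.2602  a^+=2.3012
step 4: x_pred=12.4355  r=-12.7455  x^+=6.3559  v^+=4.7145  a^+=-2.4509
step 5: x_pred=9.6064  r=-14.0364  x^+=2.9110  v^+=-2.5755  a^+=-7.6842
step 6: x_pred=-2.5190  r=1.0890  x^+=-1.9996  v^+=-9.0968  a^+=-7.2781
step 7: x_pred=-13.1344  r=16.7744  x^+=-5.1330  v^+=-9.5711  a^+=-1.0240
step 8: x_pred=-14.1617  r=19.2317  x^+=-4.9882  v^+=-3.5266  a^+=6.1463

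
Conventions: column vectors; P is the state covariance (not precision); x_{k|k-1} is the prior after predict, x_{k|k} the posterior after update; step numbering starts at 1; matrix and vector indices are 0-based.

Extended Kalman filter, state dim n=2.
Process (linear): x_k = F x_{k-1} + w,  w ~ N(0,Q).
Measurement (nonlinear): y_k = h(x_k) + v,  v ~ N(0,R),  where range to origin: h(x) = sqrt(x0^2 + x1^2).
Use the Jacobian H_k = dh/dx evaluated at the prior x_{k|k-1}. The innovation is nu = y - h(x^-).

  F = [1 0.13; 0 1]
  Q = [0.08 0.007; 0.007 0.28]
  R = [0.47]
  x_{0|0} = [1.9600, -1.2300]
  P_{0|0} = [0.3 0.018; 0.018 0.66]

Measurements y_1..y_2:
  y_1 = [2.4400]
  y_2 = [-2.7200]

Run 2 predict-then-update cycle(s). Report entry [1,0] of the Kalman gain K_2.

K[1,0] = -0.4458

step 1: x^-=[1.8001, -1.2300]  P^-=[0.3958 0.1108; 0.1108 0.9400]  H_jac=[0.8257 -0.5642]  S=[0.9358]  K=[0.2824; -0.4689]  nu=[0.2598]  x^+=[1.8735, -1.3518]  P^+=[0.3212 0.2347; 0.2347 0.7342]
step 2: x^-=[1.6977, -1.3518]  P^-=[0.4746 0.3372; 0.3372 1.0142]  H_jac=[0.7823 -0.6229]  S=[0.8254]  K=[0.1954; -0.4458]  nu=[-4.8902]  x^+=[0.7423, 0.8284]  P^+=[0.4431 0.4091; 0.4091 0.8502]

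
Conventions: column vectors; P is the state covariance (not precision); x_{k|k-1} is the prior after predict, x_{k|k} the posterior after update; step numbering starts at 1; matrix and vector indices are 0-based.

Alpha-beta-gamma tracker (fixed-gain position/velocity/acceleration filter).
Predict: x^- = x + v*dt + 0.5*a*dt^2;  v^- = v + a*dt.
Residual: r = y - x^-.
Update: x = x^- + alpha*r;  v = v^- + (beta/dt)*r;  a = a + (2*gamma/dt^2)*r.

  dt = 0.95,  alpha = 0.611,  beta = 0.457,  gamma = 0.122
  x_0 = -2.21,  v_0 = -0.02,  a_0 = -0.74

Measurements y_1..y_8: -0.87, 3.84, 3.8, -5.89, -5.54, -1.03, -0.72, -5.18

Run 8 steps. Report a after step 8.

step 1: x_pred=-2.5629  r=1.6929  x^+=-1.5285  v^+=0.0914  a^+=-0.2823
step 2: x_pred=-1.5691  r=5.4091  x^+=1.7359  v^+=2.4253  a^+=1.1801
step 3: x_pred=4.5724  r=-0.7724  x^+=4.1005  v^+=3.1748  a^+=0.9713
step 4: x_pred=7.5548  r=-13.4448  x^+=-0.6600  v^+=-2.3701  a^+=-2.6637
step 5: x_pred=-4.1136  r=-1.4264  x^+=-4.9851  v^+=-5.5868  a^+=-3.0493
step 6: x_pred=-11.6686  r=10.6386  x^+=-5.1684  v^+=-3.3659  a^+=-0.1731
step 7: x_pred=-8.4441  r=7.7241  x^+=-3.7247  v^+=0.1854  a^+=1.9152
step 8: x_pred=-2.6843  r=-2.4957  x^+=-4.2092  v^+=0.8043  a^+=1.2405

a_post = 1.2405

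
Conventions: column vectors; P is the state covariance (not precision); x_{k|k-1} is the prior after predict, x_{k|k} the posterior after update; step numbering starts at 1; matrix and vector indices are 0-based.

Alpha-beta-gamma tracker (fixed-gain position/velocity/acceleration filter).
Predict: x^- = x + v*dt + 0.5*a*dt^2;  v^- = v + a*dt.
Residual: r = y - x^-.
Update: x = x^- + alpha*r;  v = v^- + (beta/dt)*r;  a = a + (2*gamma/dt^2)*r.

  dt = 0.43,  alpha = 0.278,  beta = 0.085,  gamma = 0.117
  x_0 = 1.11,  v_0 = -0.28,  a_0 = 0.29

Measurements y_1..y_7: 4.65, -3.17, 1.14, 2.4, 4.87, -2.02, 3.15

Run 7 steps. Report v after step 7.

v_post = -0.5522

step 1: x_pred=1.0164  r=3.6336  x^+=2.0265  v^+=0.5630  a^+=4.8885
step 2: x_pred=2.7206  r=-5.8906  x^+=1.0830  v^+=1.5006  a^+=-2.5663
step 3: x_pred=1.4910  r=-0.3510  x^+=1.3934  v^+=0.3277  a^+=-3.0105
step 4: x_pred=1.2560  r=1.1440  x^+=1.5740  v^+=-0.7407  a^+=-1.5627
step 5: x_pred=1.1111  r=3.7589  x^+=2.1561  v^+=-0.6696  a^+=3.1944
step 6: x_pred=2.1634  r=-4.1834  x^+=1.0004  v^+=-0.1230  a^+=-2.1000
step 7: x_pred=0.7534  r=2.3966  x^+=1.4197  v^+=-0.5522  a^+=0.9330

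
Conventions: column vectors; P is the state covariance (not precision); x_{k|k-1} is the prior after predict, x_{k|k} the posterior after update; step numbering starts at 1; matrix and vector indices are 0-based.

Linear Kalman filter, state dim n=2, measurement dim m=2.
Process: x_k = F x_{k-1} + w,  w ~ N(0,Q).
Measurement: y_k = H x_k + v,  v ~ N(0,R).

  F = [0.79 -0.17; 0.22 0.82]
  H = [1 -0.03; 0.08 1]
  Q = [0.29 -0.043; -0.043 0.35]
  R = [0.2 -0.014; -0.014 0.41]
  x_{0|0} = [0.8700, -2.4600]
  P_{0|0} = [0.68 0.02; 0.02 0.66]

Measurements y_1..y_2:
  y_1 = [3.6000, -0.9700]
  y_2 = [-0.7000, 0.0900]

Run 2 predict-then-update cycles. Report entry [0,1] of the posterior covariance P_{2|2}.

step 1: x^-=[1.1055, -1.8258]  P^-=[0.7281 -0.0046; -0.0046 0.8339]  S=[0.9291 0.0146; 0.0146 1.2478]  K=[0.7833 0.0338; -0.0424 0.6685]  nu=[2.4397, 0.7674]  x^+=[3.0424, -1.4163]  P^+=[0.1559 -0.0096; -0.0096 0.2754]
step 2: x^-=[2.6442, -0.4921]  P^-=[0.3978 -0.0601; -0.0601 0.5393]  S=[0.6019 -0.0584; -0.0584 0.9422]  K=[0.6650 0.0111; -0.0722 0.5628]  nu=[-3.3590, 0.3705]  x^+=[0.4146, -0.0409]  P^+=[0.1324 -0.0153; -0.0153 0.2330]

P_post[0,1] = -0.0153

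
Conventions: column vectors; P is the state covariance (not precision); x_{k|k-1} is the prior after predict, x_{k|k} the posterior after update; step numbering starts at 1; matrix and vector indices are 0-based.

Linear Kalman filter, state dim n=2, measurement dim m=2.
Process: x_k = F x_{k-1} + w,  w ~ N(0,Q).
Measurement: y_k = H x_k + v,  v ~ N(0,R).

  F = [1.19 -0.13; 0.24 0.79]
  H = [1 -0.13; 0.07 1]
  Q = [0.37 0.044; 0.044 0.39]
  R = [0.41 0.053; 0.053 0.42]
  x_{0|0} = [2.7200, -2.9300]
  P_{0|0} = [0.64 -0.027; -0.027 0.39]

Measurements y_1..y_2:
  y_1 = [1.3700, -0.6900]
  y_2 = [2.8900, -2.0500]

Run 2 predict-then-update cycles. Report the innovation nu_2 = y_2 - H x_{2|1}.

innov = [0.5076, -1.7525]

step 1: x^-=[3.6177, -1.6619]  P^-=[1.2912 0.1622; 0.1622 0.6600]  S=[1.6702 0.2183; 0.2183 1.1091]  K=[0.7500 0.0801; -0.0343 0.6121]  nu=[-2.4637, 0.7187]  x^+=[1.8275, -1.1376]  P^+=[0.3184 0.0511; 0.0511 0.2517]
step 2: x^-=[2.3226, -0.4601]  P^-=[0.8093 0.1555; 0.1555 0.5848]  S=[1.1888 0.1878; 0.1878 1.0305]  K=[0.6500 0.0875; -0.0251 0.5826]  nu=[0.5076, -1.7525]  x^+=[2.4992, -1.4939]  P^+=[0.2779 0.0517; 0.0517 0.2397]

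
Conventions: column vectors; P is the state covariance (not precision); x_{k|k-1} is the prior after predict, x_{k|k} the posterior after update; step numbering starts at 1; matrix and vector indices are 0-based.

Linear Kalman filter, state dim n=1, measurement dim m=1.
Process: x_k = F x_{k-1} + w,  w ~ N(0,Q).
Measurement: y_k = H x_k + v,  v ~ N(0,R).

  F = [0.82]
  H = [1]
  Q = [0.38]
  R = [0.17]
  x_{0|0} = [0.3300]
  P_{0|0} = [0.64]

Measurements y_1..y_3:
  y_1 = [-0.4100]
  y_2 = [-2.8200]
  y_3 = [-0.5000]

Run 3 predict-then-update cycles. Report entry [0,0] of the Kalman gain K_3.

step 1: x^-=[0.2706]  P^-=[0.8103]  S=[0.9803]  K=[0.8266]  nu=[-0.6806]  x^+=[-0.2920]  P^+=[0.1405]
step 2: x^-=[-0.2394]  P^-=[0.4745]  S=[0.6445]  K=[0.7362]  nu=[-2.5806]  x^+=[-2.1393]  P^+=[0.1252]
step 3: x^-=[-1.7542]  P^-=[0.4642]  S=[0.6342]  K=[0.7319]  nu=[1.2542]  x^+=[-0.8362]  P^+=[0.1244]

K[0,0] = 0.7319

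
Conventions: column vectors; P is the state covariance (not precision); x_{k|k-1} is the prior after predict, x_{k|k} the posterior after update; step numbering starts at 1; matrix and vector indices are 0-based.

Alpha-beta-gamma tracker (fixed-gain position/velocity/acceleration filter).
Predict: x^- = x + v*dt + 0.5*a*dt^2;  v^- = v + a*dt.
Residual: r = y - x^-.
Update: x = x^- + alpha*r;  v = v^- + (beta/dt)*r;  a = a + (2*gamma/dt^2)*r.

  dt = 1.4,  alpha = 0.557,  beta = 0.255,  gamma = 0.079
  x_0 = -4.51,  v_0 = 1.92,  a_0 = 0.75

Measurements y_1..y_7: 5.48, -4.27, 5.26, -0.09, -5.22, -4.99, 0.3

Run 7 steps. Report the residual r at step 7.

resid = 12.7958

step 1: x_pred=-1.0870  r=6.5670  x^+=2.5708  v^+=4.1661  a^+=1.2794
step 2: x_pred=9.6572  r=-13.9272  x^+=1.8997  v^+=3.4205  a^+=0.1567
step 3: x_pred=6.8420  r=-1.5820  x^+=5.9608  v^+=3.3517  a^+=0.0291
step 4: x_pred=10.6818  r=-10.7718  x^+=4.6819  v^+=1.4305  a^+=-0.8392
step 5: x_pred=5.8622  r=-11.0822  x^+=-0.3106  v^+=-1.7629  a^+=-1.7326
step 6: x_pred=-4.4765  r=-0.5135  x^+=-4.7625  v^+=-4.2820  a^+=-1.7739
step 7: x_pred=-12.4958  r=12.7958  x^+=-5.3685  v^+=-4.4349  a^+=-0.7424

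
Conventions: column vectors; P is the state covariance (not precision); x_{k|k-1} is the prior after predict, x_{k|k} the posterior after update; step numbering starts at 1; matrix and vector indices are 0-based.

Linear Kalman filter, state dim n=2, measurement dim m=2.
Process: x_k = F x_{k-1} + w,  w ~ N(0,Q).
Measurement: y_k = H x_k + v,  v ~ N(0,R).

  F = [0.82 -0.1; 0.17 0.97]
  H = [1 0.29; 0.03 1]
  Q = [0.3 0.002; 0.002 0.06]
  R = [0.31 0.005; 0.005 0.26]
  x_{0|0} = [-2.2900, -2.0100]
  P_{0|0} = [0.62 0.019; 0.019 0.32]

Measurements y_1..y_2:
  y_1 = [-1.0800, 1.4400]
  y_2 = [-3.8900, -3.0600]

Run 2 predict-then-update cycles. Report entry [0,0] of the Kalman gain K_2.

step 1: x^-=[-1.6768, -2.3390]  P^-=[0.7170 0.0722; 0.0722 0.3853]  S=[1.1012 0.2110; 0.2110 0.6502]  K=[0.6851 -0.0783; 0.0563 0.5776]  nu=[1.2751, 3.8293]  x^+=[-1.1030, -0.0556]  P^+=[0.2188 -0.0235; -0.0235 0.1511]
step 2: x^-=[-0.8989, -0.2414]  P^-=[0.4525 -0.0004; -0.0004 0.2008]  S=[0.7791 0.0764; 0.0764 0.4612]  K=[0.5873 -0.0688; 0.0320 0.4301]  nu=[-2.9211, -2.7916]  x^+=[-2.4226, -1.5355]  P^+=[0.1877 -0.0206; -0.0206 0.1126]

K[0,0] = 0.5873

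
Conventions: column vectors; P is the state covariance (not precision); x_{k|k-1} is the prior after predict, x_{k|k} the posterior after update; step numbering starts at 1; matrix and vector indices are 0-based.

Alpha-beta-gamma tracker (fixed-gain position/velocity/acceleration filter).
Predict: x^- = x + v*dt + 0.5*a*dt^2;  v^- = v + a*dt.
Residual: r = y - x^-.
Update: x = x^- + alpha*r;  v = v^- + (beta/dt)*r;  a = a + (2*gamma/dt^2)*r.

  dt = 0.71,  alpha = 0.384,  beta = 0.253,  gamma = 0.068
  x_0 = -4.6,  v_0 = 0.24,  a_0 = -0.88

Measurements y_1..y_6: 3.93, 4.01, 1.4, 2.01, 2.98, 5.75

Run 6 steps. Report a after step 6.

step 1: x_pred=-4.6514  r=8.5814  x^+=-1.3561  v^+=2.6731  a^+=1.4352
step 2: x_pred=0.9035  r=3.1065  x^+=2.0964  v^+=4.7990  a^+=2.2733
step 3: x_pred=6.0767  r=-4.6767  x^+=4.2808  v^+=4.7466  a^+=1.0116
step 4: x_pred=7.9058  r=-5.8958  x^+=5.6418  v^+=3.3639  a^+=-0.5791
step 5: x_pred=7.8842  r=-4.9042  x^+=6.0010  v^+=1.2052  a^+=-1.9022
step 6: x_pred=6.3772  r=-0.6272  x^+=6.1364  v^+=-0.3689  a^+=-2.0714

a_post = -2.0714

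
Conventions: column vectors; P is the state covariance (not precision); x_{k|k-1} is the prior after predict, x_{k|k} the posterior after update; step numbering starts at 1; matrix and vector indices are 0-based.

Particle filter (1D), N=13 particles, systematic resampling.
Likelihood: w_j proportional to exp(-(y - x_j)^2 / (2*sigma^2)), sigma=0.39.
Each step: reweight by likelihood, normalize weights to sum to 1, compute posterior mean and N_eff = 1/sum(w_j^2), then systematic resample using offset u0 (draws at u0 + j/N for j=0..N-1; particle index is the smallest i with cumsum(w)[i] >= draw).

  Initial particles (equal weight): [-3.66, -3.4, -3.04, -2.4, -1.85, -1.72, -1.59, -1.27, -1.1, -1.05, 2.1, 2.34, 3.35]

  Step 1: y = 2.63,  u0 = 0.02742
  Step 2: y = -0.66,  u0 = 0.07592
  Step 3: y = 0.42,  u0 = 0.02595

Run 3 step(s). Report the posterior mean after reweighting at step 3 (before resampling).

step 1: w=[0.0000, 0.0000, 0.0000, 0.0000, 0.0000, 0.0000, 0.0000, 0.0000, 0.0000, 0.0000, 0.2969, 0.5671, 0.1360]  mean=2.4061  Neff=2.3353  idx=[10, 10, 10, 10, 11, 11, 11, 11, 11, 11, 11, 12, 12]
step 2: w=[0.2454, 0.2454, 0.2454, 0.2454, 0.0026, 0.0026, 0.0026, 0.0026, 0.0026, 0.0026, 0.0026, 0.0000, 0.0000]  mean=2.1044  Neff=4.1493  idx=[0, 0, 0, 1, 1, 1, 2, 2, 2, 3, 3, 3, 10]
step 3: w=[0.0829, 0.0829, 0.0829, 0.0829, 0.0829, 0.0829, 0.0829, 0.0829, 0.0829, 0.0829, 0.0829, 0.0829, 0.0048]  mean=2.1012  Neff=12.1137  idx=[0, 1, 2, 3, 4, 4, 5, 6, 7, 8, 9, 10, 11]

post_mean = 2.1012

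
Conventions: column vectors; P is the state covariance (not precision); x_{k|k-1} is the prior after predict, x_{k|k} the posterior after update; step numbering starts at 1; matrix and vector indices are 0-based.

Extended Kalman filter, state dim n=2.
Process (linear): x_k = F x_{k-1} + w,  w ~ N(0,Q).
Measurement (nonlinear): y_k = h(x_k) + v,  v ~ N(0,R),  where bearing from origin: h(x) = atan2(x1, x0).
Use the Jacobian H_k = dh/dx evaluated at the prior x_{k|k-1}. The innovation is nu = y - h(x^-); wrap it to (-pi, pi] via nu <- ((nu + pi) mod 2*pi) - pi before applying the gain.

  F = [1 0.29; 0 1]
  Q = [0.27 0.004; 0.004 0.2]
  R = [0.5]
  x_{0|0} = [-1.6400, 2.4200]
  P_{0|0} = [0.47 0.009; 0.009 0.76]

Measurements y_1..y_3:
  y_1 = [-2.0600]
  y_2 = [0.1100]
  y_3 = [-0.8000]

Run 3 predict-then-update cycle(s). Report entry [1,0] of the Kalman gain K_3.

step 1: x^-=[-0.9382, 2.4200]  P^-=[0.8091 0.2334; 0.2334 0.9600]  H_jac=[-0.3592 -0.1393]  S=[0.6464]  K=[-0.5000; -0.3365]  nu=[2.2825]  x^+=[-2.0794, 1.6518]  P^+=[0.6476 0.1246; 0.1246 0.8868]
step 2: x^-=[-1.6004, 1.6518]  P^-=[1.0644 0.3858; 0.3858 1.0868]  H_jac=[-0.3123 -0.3025]  S=[0.7762]  K=[-0.5786; -0.5788]  nu=[-2.2304]  x^+=[-0.3098, 2.9428]  P^+=[0.8046 0.1258; 0.1258 0.8267]
step 3: x^-=[0.5436, 2.9428]  P^-=[1.2171 0.3696; 0.3696 1.0267]  H_jac=[-0.3286 0.0607]  S=[0.6205]  K=[-0.6084; -0.0953]  nu=[-2.1881]  x^+=[1.8749, 3.1513]  P^+=[0.9874 0.3336; 0.3336 1.0211]

K[1,0] = -0.0953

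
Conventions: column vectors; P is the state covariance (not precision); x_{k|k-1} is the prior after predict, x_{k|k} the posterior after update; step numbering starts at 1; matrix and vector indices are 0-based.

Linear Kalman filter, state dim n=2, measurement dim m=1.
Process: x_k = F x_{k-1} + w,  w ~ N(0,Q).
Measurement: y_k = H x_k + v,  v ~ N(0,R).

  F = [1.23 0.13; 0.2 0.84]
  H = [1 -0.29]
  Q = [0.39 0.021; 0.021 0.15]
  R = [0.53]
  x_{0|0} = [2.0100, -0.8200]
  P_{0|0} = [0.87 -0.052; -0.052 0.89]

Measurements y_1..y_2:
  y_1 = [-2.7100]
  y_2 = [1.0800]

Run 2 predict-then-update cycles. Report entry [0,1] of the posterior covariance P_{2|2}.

P_post[0,1] = 0.3093

step 1: x^-=[2.3657, -0.2868]  P^-=[1.7046 0.2771; 0.2771 0.7953]  S=[2.1408]  K=[0.7587; 0.0217]  nu=[-5.1589]  x^+=[-1.5485, -0.3988]  P^+=[0.4723 0.2419; 0.2419 0.7943]
step 2: x^-=[-1.9565, -0.6447]  P^-=[1.1953 0.4801; 0.4801 0.8106]  S=[1.5150]  K=[0.6971; 0.1617]  nu=[2.8495]  x^+=[0.0298, -0.1839]  P^+=[0.4591 0.3093; 0.3093 0.7710]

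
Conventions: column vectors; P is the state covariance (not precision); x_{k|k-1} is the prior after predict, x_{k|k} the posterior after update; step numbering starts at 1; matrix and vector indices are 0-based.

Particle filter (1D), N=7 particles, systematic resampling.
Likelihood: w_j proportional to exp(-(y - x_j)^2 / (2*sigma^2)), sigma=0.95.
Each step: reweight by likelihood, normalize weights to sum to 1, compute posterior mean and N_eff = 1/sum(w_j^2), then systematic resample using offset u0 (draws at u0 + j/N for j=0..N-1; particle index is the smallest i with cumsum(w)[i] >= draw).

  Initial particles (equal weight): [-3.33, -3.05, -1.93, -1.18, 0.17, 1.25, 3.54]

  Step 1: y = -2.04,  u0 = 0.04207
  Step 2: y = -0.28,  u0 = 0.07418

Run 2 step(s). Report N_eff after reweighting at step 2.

N_eff = 3.3665

step 1: w=[0.1477, 0.2111, 0.3689, 0.2465, 0.0248, 0.0009, 0.0000]  mean=-2.1332  Neff=3.7896  idx=[0, 1, 1, 2, 2, 3, 3]
step 2: w=[0.0033, 0.0081, 0.0081, 0.1262, 0.1262, 0.3640, 0.3640]  mean=-1.4067  Neff=3.3665  idx=[3, 4, 5, 5, 6, 6, 6]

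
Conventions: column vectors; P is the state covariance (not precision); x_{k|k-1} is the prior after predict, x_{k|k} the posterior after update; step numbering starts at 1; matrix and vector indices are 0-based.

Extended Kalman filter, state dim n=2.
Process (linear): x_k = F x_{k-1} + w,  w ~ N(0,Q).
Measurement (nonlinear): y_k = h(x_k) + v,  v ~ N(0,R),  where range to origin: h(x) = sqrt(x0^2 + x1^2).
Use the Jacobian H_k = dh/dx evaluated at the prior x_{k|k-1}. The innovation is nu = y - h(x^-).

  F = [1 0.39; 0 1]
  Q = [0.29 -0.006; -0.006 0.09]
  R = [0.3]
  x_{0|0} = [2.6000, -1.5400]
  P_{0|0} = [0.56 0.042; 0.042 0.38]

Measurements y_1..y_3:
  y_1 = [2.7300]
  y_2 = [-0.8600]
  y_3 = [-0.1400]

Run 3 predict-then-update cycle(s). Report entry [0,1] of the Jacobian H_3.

H_jac[0,1] = -0.7934

step 1: x^-=[1.9994, -1.5400]  P^-=[0.9406 0.1842; 0.1842 0.4700]  H_jac=[0.7922 -0.6102]  S=[0.8872]  K=[0.7132; -0.1588]  nu=[0.2063]  x^+=[2.1465, -1.5727]  P^+=[0.4893 0.2847; 0.2847 0.4476]
step 2: x^-=[1.5331, -1.5727]  P^-=[1.0694 0.4532; 0.4532 0.5376]  H_jac=[0.6980 -0.7161]  S=[0.6437]  K=[0.6555; -0.1066]  nu=[-3.0564]  x^+=[-0.4704, -1.2470]  P^+=[0.7928 0.4982; 0.4982 0.5303]
step 3: x^-=[-0.9568, -1.2470]  P^-=[1.5521 0.6990; 0.6990 0.6203]  H_jac=[-0.6087 -0.7934]  S=[1.9408]  K=[-0.7726; -0.4728]  nu=[-1.7117]  x^+=[0.3657, -0.4376]  P^+=[0.3937 -0.0099; -0.0099 0.1864]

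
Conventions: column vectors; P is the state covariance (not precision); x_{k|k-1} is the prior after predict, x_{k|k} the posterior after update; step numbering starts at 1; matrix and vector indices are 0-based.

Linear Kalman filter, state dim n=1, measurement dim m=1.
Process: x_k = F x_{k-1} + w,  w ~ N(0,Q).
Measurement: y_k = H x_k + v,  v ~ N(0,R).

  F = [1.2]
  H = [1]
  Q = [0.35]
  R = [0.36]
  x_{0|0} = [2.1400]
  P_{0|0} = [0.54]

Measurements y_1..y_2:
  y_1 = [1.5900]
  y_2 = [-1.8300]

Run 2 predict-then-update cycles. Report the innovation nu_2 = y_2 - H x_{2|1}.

step 1: x^-=[2.5680]  P^-=[1.1276]  S=[1.4876]  K=[0.7580]  nu=[-0.9780]  x^+=[1.8267]  P^+=[0.2729]
step 2: x^-=[2.1920]  P^-=[0.7429]  S=[1.1029]  K=[0.6736]  nu=[-4.0220]  x^+=[-0.5172]  P^+=[0.2425]

innov = [-4.0220]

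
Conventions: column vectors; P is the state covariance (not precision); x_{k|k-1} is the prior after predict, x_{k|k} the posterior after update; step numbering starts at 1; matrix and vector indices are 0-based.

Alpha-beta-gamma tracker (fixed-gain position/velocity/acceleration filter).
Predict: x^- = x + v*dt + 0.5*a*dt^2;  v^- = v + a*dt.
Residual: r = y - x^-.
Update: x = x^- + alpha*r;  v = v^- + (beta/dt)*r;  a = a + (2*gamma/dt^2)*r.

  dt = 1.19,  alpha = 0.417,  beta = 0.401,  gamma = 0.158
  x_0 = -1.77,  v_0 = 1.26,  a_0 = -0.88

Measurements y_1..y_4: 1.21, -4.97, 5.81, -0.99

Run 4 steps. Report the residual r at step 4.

resid = -1.1536

step 1: x_pred=-0.8937  r=2.1037  x^+=-0.0164  v^+=0.9217  a^+=-0.4106
step 2: x_pred=0.7897  r=-5.7597  x^+=-1.6121  v^+=-1.5077  a^+=-1.6958
step 3: x_pred=-4.6071  r=10.4171  x^+=-0.2631  v^+=-0.0155  a^+=0.6287
step 4: x_pred=0.1636  r=-1.1536  x^+=-0.3175  v^+=0.3440  a^+=0.3713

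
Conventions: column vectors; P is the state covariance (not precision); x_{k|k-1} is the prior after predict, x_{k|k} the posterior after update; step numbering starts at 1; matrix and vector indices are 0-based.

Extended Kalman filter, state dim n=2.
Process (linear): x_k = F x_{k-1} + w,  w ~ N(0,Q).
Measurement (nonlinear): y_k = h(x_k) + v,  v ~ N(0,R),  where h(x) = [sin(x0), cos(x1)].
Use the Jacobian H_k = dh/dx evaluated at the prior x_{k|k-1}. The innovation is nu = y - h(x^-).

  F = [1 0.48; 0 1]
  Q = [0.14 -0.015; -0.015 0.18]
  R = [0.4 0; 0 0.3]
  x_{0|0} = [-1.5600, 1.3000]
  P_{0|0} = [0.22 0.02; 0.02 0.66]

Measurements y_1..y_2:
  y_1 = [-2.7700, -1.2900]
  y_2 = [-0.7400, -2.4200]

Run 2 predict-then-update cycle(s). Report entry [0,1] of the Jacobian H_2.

step 1: x^-=[-0.9360, 1.3000]  P^-=[0.5313 0.3218; 0.3218 0.8400]  H_jac=[0.5930 0.0000; 0.0000 -0.9636]  S=[0.5868 -0.1839; -0.1839 1.0799]  K=[0.4721 -0.2067; 0.0954 -0.7333]  nu=[-1.9648, -1.5575]  x^+=[-1.5415, 2.2545]  P^+=[0.3184 0.0644; 0.0644 0.2283]
step 2: x^-=[-0.4594, 2.2545]  P^-=[0.5728 0.1590; 0.1590 0.4083]  H_jac=[0.8963 0.0000; 0.0000 -0.7752]  S=[0.8602 -0.1104; -0.1104 0.5454]  K=[0.5830 -0.1079; 0.0935 -0.5614]  nu=[-0.2966, -1.7883]  x^+=[-0.4394, 3.2308]  P^+=[0.2602 0.0417; 0.0417 0.2173]

H_jac[0,1] = 0.0000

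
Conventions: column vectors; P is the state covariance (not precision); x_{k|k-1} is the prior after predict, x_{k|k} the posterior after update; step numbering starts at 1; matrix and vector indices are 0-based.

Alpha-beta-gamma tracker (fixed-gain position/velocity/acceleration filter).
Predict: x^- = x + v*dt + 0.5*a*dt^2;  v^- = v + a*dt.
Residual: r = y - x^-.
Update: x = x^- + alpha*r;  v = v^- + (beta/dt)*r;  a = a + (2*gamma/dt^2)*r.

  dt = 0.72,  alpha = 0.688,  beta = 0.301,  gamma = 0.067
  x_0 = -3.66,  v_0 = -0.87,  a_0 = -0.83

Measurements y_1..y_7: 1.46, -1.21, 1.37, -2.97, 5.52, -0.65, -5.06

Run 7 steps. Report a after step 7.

a_post = -2.1125

step 1: x_pred=-4.5015  r=5.9615  x^+=-0.4000  v^+=1.0247  a^+=0.7110
step 2: x_pred=0.5220  r=-1.7320  x^+=-0.6696  v^+=0.8125  a^+=0.2633
step 3: x_pred=-0.0164  r=1.3864  x^+=0.9374  v^+=1.5816  a^+=0.6216
step 4: x_pred=2.2373  r=-5.2073  x^+=-1.3453  v^+=-0.1478  a^+=-0.7244
step 5: x_pred=-1.6395  r=7.1595  x^+=3.2862  v^+=2.3237  a^+=1.1262
step 6: x_pred=5.2512  r=-5.9012  x^+=1.1912  v^+=0.6676  a^+=-0.3992
step 7: x_pred=1.5684  r=-6.6284  x^+=-2.9919  v^+=-2.3909  a^+=-2.1125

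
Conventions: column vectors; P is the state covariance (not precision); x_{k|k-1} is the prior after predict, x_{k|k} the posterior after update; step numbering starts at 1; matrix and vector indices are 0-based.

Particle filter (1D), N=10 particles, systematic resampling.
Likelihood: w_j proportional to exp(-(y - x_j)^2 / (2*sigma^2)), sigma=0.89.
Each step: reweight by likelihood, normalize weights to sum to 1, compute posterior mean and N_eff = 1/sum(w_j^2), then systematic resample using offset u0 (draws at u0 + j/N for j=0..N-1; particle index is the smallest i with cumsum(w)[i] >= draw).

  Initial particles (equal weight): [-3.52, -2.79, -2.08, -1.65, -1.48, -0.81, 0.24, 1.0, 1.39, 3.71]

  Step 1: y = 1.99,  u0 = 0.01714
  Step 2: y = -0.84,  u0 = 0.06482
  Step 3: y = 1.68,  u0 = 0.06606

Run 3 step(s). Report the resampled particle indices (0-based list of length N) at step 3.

step 1: w=[0.0000, 0.0000, 0.0000, 0.0001, 0.0003, 0.0043, 0.0881, 0.3280, 0.4851, 0.0941]  mean=1.3682  Neff=2.7817  idx=[6, 7, 7, 7, 7, 8, 8, 8, 8, 9]
step 2: w=[0.4260, 0.1050, 0.1050, 0.1050, 0.1050, 0.0385, 0.0385, 0.0385, 0.0385, 0.0000]  mean=0.7364  Neff=4.3200  idx=[0, 0, 0, 0, 1, 2, 3, 4, 5, 8]
step 3: w=[0.0453, 0.0453, 0.0453, 0.0453, 0.1252, 0.1252, 0.1252, 0.1252, 0.1590, 0.1590]  mean=0.9863  Neff=8.2319  idx=[1, 3, 4, 5, 6, 7, 7, 8, 9, 9]

resampled_idx = [1, 3, 4, 5, 6, 7, 7, 8, 9, 9]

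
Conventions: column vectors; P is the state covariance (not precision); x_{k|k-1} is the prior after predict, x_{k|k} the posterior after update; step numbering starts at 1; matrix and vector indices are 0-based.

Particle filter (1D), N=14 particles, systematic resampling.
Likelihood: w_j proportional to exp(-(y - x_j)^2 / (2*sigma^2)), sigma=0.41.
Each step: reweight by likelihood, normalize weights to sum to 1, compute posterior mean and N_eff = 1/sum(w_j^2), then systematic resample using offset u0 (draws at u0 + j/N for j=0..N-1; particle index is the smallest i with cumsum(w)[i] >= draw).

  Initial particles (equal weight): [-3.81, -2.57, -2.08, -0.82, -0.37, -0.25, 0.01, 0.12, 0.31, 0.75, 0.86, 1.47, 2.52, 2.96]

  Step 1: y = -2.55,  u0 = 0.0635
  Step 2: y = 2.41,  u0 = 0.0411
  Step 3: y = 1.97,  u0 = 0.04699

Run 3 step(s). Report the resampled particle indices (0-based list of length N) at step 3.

step 1: w=[0.0058, 0.6544, 0.3396, 0.0001, 0.0000, 0.0000, 0.0000, 0.0000, 0.0000, 0.0000, 0.0000, 0.0000, 0.0000, 0.0000]  mean=-2.4106  Neff=1.8393  idx=[1, 1, 1, 1, 1, 1, 1, 1, 1, 2, 2, 2, 2, 2]
step 2: w=[0.0000, 0.0000, 0.0000, 0.0000, 0.0000, 0.0000, 0.0000, 0.0000, 0.0000, 0.2000, 0.2000, 0.2000, 0.2000, 0.2000]  mean=-2.0800  Neff=5.0000  idx=[9, 9, 9, 10, 10, 10, 11, 11, 12, 12, 12, 13, 13, 13]
step 3: w=[0.0714, 0.0714, 0.0714, 0.0714, 0.0714, 0.0714, 0.0714, 0.0714, 0.0714, 0.0714, 0.0714, 0.0714, 0.0714, 0.0714]  mean=-2.0800  Neff=14.0000  idx=[0, 1, 2, 3, 4, 5, 6, 7, 8, 9, 10, 11, 12, 13]

resampled_idx = [0, 1, 2, 3, 4, 5, 6, 7, 8, 9, 10, 11, 12, 13]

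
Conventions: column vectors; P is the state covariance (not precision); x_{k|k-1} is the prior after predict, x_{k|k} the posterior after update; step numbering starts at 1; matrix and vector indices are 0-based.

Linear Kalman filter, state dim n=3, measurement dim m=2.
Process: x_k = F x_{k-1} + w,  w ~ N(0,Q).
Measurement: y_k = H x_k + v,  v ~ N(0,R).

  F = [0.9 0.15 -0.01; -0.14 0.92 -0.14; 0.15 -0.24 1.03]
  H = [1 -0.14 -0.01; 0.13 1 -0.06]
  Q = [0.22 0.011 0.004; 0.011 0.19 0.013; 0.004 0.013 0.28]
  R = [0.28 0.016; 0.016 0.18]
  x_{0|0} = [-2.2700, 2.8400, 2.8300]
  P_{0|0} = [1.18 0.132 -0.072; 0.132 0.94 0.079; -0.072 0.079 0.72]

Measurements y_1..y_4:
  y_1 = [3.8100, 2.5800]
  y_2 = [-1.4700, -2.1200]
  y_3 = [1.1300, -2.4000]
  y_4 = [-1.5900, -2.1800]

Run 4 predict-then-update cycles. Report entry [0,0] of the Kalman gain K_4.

K[0,0] = 0.5480

step 1: x^-=[-1.6453, 2.5344, 1.8928]  P^-=[1.2337 0.1062 0.0423; 0.1062 0.9657 -0.2111; 0.0423 -0.2111 1.0537]  S=[1.5016 0.1438; 0.1438 1.2226]  K=[0.7998 0.1219; -0.0967 0.8229; 0.0626 -0.2272]  nu=[5.8290, 0.3731]  x^+=[3.0620, 2.2775, 2.1727]  P^+=[0.2271 0.0068 0.0260; 0.0068 0.1467 0.0160; 0.0260 0.0160 0.9888]
step 2: x^-=[3.0757, 1.3625, 2.1506]  P^-=[0.4087 0.0057 0.0445; 0.0057 0.3331 -0.1541; 0.0445 -0.1541 1.3422]  S=[0.6924 0.0265; 0.0265 0.5441]  K=[0.5855 0.0748; -0.0811 0.6345; 0.0923 -0.4251]  nu=[-4.3334, -3.7533]  x^+=[0.2574, -0.6676, 3.3464]  P^+=[0.1659 0.0031 0.0308; 0.0031 0.1122 -0.0046; 0.0308 -0.0046 1.2400]
step 3: x^-=[0.0981, -1.1187, 3.6456]  P^-=[0.3573 0.0061 0.0367; 0.0061 0.3141 -0.2032; 0.0367 -0.2032 1.6173]  S=[0.6406 0.0235; 0.0235 0.5314]  K=[0.5533 0.0703; -0.0786 0.6191; 0.0971 -0.5603]  nu=[0.9117, -1.0753]  x^+=[0.5269, -1.8561, 4.3366]  P^+=[0.1568 0.0030 0.0304; 0.0030 0.1088 -0.0164; 0.0304 -0.0164 1.4471]
step 4: x^-=[0.1525, -2.3885, 4.9912]  P^-=[0.3499 0.0074 0.0313; 0.0074 0.3182 -0.2436; 0.0313 -0.2436 1.8423]  S=[0.6329 0.0238; 0.0238 0.5414]  K=[0.5480 0.0701; -0.0781 0.6199; 0.0987 -0.6509]  nu=[-2.0269, 0.4882]  x^+=[-0.9241, -1.9275, 4.4734]  P^+=[0.1553 0.0030 0.0301; 0.0030 0.1086 -0.0229; 0.0301 -0.0229 1.6098]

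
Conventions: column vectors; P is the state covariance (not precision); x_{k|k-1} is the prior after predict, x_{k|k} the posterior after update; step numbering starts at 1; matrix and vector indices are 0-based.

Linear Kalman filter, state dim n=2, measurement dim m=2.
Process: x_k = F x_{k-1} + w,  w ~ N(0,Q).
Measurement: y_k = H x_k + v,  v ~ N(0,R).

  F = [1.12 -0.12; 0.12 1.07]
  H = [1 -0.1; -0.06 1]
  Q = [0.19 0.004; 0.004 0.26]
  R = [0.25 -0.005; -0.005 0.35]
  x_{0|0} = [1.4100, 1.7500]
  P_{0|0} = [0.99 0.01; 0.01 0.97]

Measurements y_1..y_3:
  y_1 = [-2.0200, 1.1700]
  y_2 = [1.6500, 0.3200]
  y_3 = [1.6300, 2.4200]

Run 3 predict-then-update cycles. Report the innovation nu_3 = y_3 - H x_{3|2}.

step 1: x^-=[1.3692, 2.0417]  P^-=[1.4431 0.0243; 0.0243 1.3874]  S=[1.7021 -0.2058; -0.2058 1.7397]  K=[0.8543 0.0653; 0.0296 0.8002]  nu=[-3.1850, -0.7895]  x^+=[-1.4033, 1.3158]  P^+=[0.2164 0.0316; 0.0316 0.2818]
step 2: x^-=[-1.7296, 1.2395]  P^-=[0.4570 0.0343; 0.0343 0.5939]  S=[0.7061 -0.0573; -0.0573 0.9414]  K=[0.6462 0.0466; 0.0156 0.6296]  nu=[3.5036, -1.0233]  x^+=[0.4866, 0.6497]  P^+=[0.1636 0.0229; 0.0229 0.2217]
step 3: x^-=[0.4670, 0.7536]  P^-=[0.3923 0.0246; 0.0246 0.5220]  S=[0.6425 -0.0559; -0.0559 0.8705]  K=[0.6102 0.0405; 0.0092 0.5986]  nu=[1.2383, 1.6944]  x^+=[1.2912, 1.7793]  P^+=[0.1544 0.0204; 0.0204 0.2107]

innov = [1.2383, 1.6944]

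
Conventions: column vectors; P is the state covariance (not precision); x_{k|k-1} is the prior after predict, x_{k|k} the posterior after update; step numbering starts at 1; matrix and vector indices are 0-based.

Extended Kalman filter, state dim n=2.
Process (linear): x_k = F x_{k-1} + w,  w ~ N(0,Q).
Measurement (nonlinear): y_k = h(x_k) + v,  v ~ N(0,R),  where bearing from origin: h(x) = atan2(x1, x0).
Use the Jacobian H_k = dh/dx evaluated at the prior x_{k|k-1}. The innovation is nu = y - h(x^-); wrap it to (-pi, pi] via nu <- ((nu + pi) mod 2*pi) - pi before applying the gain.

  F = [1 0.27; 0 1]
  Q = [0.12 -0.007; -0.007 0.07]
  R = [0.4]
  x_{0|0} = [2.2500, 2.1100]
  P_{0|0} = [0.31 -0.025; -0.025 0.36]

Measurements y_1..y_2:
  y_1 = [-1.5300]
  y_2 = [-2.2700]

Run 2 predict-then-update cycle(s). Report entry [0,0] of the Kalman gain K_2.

K[0,0] = -0.0601

step 1: x^-=[2.8197, 2.1100]  P^-=[0.4427 0.0652; 0.0652 0.4300]  H_jac=[-0.1701 0.2273]  S=[0.4300]  K=[-0.1407; 0.2016]  nu=[-2.1724]  x^+=[3.1253, 1.6721]  P^+=[0.4342 0.0774; 0.0774 0.4125]
step 2: x^-=[3.5768, 1.6721]  P^-=[0.6261 0.1818; 0.1818 0.4825]  H_jac=[-0.1073 0.2294]  S=[0.4237]  K=[-0.0601; 0.2153]  nu=[-2.7073]  x^+=[3.7395, 1.0893]  P^+=[0.6246 0.1873; 0.1873 0.4629]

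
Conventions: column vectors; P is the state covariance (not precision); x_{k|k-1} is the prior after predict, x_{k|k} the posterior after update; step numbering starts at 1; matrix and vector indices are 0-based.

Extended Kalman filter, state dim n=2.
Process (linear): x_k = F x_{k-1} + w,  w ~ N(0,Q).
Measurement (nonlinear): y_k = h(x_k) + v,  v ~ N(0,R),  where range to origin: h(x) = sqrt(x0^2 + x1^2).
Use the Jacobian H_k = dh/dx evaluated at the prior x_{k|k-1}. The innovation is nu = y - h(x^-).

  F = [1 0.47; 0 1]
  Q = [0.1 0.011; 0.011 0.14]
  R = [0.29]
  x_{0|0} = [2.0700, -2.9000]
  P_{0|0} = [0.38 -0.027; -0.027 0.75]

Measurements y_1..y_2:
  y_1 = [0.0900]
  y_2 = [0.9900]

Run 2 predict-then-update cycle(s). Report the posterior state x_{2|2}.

x_post = [0.8135, -0.6563]

step 1: x^-=[0.7070, -2.9000]  P^-=[0.6203 0.3365; 0.3365 0.8900]  H_jac=[0.2369 -0.9715]  S=[1.0100]  K=[-0.1782; -0.7772]  nu=[-2.8949]  x^+=[1.2229, -0.6501]  P^+=[0.5882 0.1966; 0.1966 0.2799]
step 2: x^-=[0.9174, -0.6501]  P^-=[0.9349 0.3392; 0.3392 0.4199]  H_jac=[0.8159 -0.5781]  S=[0.7327]  K=[0.7734; 0.0463]  nu=[-0.1344]  x^+=[0.8135, -0.6563]  P^+=[0.4966 0.3129; 0.3129 0.4183]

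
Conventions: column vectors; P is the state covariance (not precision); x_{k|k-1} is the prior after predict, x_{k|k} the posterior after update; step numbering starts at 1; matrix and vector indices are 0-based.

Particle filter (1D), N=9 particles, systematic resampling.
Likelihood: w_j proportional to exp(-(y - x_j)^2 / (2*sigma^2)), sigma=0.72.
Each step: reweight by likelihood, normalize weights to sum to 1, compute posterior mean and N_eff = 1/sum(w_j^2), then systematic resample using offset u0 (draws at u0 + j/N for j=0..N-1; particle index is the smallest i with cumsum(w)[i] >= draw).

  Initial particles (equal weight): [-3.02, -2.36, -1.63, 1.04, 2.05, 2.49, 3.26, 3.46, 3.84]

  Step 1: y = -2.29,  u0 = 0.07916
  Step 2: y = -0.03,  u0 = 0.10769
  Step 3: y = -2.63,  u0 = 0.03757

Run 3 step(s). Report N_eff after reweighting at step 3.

step 1: w=[0.2658, 0.4423, 0.2919, 0.0000, 0.0000, 0.0000, 0.0000, 0.0000, 0.0000]  mean=-2.3223  Neff=2.8452  idx=[0, 0, 1, 1, 1, 1, 2, 2, 2]
step 2: w=[0.0007, 0.0007, 0.0193, 0.0193, 0.0193, 0.0193, 0.3072, 0.3072, 0.3072]  mean=-1.6882  Neff=3.5145  idx=[6, 6, 6, 7, 7, 7, 8, 8, 8]
step 3: w=[0.1111, 0.1111, 0.1111, 0.1111, 0.1111, 0.1111, 0.1111, 0.1111, 0.1111]  mean=-1.6300  Neff=9.0000  idx=[0, 1, 2, 3, 4, 5, 6, 7, 8]

N_eff = 9.0000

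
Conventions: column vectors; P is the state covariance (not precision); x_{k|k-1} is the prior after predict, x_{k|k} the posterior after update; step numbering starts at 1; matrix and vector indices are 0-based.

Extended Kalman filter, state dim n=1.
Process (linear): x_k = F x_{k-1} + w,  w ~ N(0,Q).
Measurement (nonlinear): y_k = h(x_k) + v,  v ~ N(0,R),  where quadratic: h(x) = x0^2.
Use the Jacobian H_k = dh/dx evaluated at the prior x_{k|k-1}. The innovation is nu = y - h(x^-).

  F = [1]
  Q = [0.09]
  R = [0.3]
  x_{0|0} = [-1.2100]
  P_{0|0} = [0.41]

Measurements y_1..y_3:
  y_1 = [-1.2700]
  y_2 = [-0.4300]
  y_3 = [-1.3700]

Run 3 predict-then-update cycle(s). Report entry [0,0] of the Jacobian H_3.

H_jac[0,0] = -0.2231

step 1: x^-=[-1.2100]  P^-=[0.5000]  H_jac=[-2.4200]  S=[3.2282]  K=[-0.3748]  nu=[-2.7341]  x^+=[-0.1852]  P^+=[0.0465]
step 2: x^-=[-0.1852]  P^-=[0.1365]  H_jac=[-0.3704]  S=[0.3187]  K=[-0.1586]  nu=[-0.4643]  x^+=[-0.1116]  P^+=[0.1284]
step 3: x^-=[-0.1116]  P^-=[0.2184]  H_jac=[-0.2231]  S=[0.3109]  K=[-0.1568]  nu=[-1.3824]  x^+=[0.1052]  P^+=[0.2108]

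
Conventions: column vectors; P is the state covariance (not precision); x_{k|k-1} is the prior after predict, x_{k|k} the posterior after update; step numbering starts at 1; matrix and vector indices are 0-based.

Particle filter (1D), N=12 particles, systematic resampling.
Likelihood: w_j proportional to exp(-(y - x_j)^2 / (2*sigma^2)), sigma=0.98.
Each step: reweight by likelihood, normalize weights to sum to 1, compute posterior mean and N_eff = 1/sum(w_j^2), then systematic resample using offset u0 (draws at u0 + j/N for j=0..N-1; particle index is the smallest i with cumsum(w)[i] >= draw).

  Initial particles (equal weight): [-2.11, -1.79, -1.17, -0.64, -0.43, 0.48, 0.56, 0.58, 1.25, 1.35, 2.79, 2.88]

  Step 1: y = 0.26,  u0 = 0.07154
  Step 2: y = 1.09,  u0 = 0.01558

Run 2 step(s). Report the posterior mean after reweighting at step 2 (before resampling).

post_mean = 0.7090

step 1: w=[0.0089, 0.0186, 0.0572, 0.1088, 0.1295, 0.1618, 0.1583, 0.1573, 0.0996, 0.0894, 0.0059, 0.0047]  mean=0.2883  Neff=7.9205  idx=[2, 3, 4, 4, 5, 6, 6, 7, 7, 8, 9, 9]
step 2: w=[0.0086, 0.0260, 0.0371, 0.0371, 0.1017, 0.1067, 0.1067, 0.1079, 0.1079, 0.1219, 0.1192, 0.1192]  mean=0.7090  Neff=9.6927  idx=[1, 3, 4, 5, 6, 7, 7, 8, 9, 10, 10, 11]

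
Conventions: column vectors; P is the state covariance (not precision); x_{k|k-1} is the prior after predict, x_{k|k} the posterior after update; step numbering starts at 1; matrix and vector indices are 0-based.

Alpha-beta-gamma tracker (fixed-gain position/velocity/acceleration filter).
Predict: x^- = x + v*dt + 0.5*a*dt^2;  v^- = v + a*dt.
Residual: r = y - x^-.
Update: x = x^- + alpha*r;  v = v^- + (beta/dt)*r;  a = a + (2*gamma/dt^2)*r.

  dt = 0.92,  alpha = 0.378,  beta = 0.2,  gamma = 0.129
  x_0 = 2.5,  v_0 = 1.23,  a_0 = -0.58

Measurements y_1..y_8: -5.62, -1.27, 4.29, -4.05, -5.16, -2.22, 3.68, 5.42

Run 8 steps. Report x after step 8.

step 1: x_pred=3.3861  r=-9.0061  x^+=-0.0182  v^+=-1.2615  a^+=-3.3253
step 2: x_pred=-2.5860  r=1.3160  x^+=-2.0885  v^+=-4.0346  a^+=-2.9241
step 3: x_pred=-7.0379  r=11.3279  x^+=-2.7559  v^+=-4.2622  a^+=0.5288
step 4: x_pred=-6.4534  r=2.4034  x^+=-5.5449  v^+=-3.2532  a^+=1.2614
step 5: x_pred=-8.0040  r=2.8440  x^+=-6.9290  v^+=-1.4744  a^+=2.1284
step 6: x_pred=-7.3847  r=5.1647  x^+=-5.4325  v^+=1.6064  a^+=3.7027
step 7: x_pred=-2.3876  r=6.0676  x^+=-0.0940  v^+=6.3319  a^+=5.5522
step 8: x_pred=8.0810  r=-2.6610  x^+=7.0752  v^+=10.8615  a^+=4.7411

x_post = 7.0752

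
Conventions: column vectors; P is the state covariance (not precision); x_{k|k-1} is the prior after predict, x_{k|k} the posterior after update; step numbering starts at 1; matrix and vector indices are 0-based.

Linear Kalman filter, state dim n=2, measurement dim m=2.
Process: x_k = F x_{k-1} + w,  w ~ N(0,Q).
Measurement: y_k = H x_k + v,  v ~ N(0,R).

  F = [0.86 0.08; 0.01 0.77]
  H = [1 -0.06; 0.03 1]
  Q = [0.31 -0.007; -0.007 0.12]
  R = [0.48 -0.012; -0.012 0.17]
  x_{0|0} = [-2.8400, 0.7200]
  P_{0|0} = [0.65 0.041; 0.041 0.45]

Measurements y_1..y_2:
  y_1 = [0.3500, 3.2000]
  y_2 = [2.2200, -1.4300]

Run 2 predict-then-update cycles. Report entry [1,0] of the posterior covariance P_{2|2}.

P_post[1,0] = -0.0040

step 1: x^-=[-2.3848, 0.5260]  P^-=[0.7993 0.0535; 0.0535 0.3875]  S=[1.2742 0.0421; 0.0421 0.5614]  K=[0.6217 0.0913; 0.0008 0.6930]  nu=[2.7664, 2.7455]  x^+=[-0.4141, 2.4309]  P^+=[0.2973 -0.0009; -0.0009 0.1178]
step 2: x^-=[-0.1617, 1.8677]  P^-=[0.5305 0.0023; 0.0023 0.1899]  S=[1.0109 -0.0052; -0.0052 0.3605]  K=[0.5249 0.0580; -0.0063 0.5268]  nu=[2.4938, -3.2928]  x^+=[0.9564, 0.1172]  P^+=[0.2510 -0.0040; -0.0040 0.0898]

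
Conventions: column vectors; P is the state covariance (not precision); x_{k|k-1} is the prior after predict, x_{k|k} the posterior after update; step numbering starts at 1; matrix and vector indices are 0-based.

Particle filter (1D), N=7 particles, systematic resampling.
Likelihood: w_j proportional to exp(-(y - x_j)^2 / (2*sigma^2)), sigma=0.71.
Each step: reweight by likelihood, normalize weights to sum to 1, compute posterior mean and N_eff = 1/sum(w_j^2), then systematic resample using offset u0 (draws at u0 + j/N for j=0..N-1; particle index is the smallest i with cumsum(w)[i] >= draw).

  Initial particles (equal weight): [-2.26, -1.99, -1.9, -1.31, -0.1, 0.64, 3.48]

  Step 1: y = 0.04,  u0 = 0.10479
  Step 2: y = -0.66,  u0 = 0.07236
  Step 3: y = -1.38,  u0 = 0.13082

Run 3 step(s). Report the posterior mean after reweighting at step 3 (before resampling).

step 1: w=[0.0028, 0.0089, 0.0127, 0.0868, 0.5188, 0.3701, 0.0000]  mean=0.0234  Neff=2.4160  idx=[3, 4, 4, 4, 5, 5, 5]
step 2: w=[0.1925, 0.2144, 0.2144, 0.2144, 0.0547, 0.0547, 0.0547]  mean=-0.2113  Neff=5.4355  idx=[0, 1, 1, 2, 3, 3, 5]
step 3: w=[0.4983, 0.0986, 0.0986, 0.0986, 0.0986, 0.0986, 0.0087]  mean=-0.6965  Neff=3.3673  idx=[0, 0, 0, 1, 3, 4, 5]

post_mean = -0.6965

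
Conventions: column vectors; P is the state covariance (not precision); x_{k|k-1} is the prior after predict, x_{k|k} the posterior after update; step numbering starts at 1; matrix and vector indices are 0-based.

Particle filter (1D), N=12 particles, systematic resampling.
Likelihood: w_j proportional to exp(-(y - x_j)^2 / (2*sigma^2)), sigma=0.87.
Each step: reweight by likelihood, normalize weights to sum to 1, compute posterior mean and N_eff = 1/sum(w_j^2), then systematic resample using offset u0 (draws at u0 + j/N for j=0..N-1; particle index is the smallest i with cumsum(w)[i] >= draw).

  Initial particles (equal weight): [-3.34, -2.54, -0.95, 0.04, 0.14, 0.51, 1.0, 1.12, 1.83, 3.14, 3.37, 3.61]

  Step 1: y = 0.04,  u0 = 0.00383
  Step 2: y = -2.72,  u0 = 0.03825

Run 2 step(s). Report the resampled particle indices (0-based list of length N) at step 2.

step 1: w=[0.0001, 0.0027, 0.1157, 0.2211, 0.2196, 0.1910, 0.1203, 0.1023, 0.0266, 0.0004, 0.0001, 0.0000]  mean=0.3052  Neff=5.7931  idx=[2, 2, 3, 3, 3, 4, 4, 5, 5, 6, 6, 7]
step 2: w=[0.4455, 0.4455, 0.0230, 0.0230, 0.0230, 0.0159, 0.0159, 0.0036, 0.0036, 0.0004, 0.0004, 0.0002]  mean=-0.8346  Neff=2.5058  idx=[0, 0, 0, 0, 0, 1, 1, 1, 1, 1, 1, 4]

resampled_idx = [0, 0, 0, 0, 0, 1, 1, 1, 1, 1, 1, 4]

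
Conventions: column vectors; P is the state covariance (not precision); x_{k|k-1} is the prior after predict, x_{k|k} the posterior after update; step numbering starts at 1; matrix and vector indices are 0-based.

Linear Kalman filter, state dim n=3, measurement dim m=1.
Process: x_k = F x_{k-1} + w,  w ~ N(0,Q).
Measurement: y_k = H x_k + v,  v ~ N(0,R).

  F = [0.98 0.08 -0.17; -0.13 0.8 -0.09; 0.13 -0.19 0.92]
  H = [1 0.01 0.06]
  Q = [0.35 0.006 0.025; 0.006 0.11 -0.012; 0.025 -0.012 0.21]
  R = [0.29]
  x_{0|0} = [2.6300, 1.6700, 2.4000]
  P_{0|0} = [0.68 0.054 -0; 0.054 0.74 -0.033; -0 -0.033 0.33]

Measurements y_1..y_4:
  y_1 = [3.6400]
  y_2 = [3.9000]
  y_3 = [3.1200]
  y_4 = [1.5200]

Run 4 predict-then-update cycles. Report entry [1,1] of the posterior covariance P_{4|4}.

P_post[1,1] = 0.4577

step 1: x^-=[2.3030, 0.7781, 2.2326]  P^-=[1.0267 0.0183 0.0358; 0.0183 0.5913 -0.1812; 0.0358 -0.1812 0.5364]  S=[1.3231]  K=[0.7777; 0.0101; 0.0500]  nu=[1.1953]  x^+=[3.2326, 0.7901, 2.2924]  P^+=[0.2264 0.0079 -0.0157; 0.0079 0.5912 -0.1819; -0.0157 -0.1819 0.5331]
step 2: x^-=[2.8414, 0.0056, 2.3791]  P^-=[0.5980 0.0564 -0.0729; 0.0564 0.5207 -0.2837; -0.0729 -0.2837 0.7458]  S=[0.8828]  K=[0.6731; 0.0504; -0.0352]  nu=[0.9158]  x^+=[3.4578, 0.0518, 2.3469]  P^+=[0.1981 0.0264 -0.0521; 0.0264 0.5184 -0.2821; -0.0521 -0.2821 0.7447]
step 3: x^-=[2.9939, -0.6193, 2.5988]  P^-=[0.5942 0.0896 -0.1544; 0.0896 0.4851 -0.3581; -0.1544 -0.3581 0.9473]  S=[0.8705]  K=[0.6730; 0.0838; -0.1162]  nu=[-0.0236]  x^+=[2.9780, -0.6213, 2.6016]  P^+=[0.1999 0.0405 -0.0863; 0.0405 0.4790 -0.3496; -0.0863 -0.3496 0.9355]
step 4: x^-=[2.4264, -1.1183, 2.8986]  P^-=[0.6168 0.1126 -0.2232; 0.1126 0.4674 -0.4124; -0.2232 -0.4124 1.1221]  S=[0.8858]  K=[0.6824; 0.1044; -0.1806]  nu=[-1.0692]  x^+=[1.6968, -1.2300, 3.0917]  P^+=[0.2042 0.0495 -0.1140; 0.0495 0.4577 -0.3957; -0.1140 -0.3957 1.0932]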